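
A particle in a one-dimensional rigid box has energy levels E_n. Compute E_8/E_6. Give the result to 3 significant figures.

1.78

E_n ∝ n², so E_8/E_6 = 8²/6² = 64/36 = 1.78.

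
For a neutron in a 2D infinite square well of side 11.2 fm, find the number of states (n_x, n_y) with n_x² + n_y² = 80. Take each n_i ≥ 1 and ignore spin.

degeneracy = 2

The level has n_x² + n_y² = 80. The ordered positive-integer solutions are (4, 8), (8, 4).
That gives 2 states.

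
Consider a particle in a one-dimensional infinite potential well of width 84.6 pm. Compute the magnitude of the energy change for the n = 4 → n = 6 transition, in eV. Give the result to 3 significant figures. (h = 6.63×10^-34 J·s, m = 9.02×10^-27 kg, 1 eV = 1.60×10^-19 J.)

E_1 = h²/(8mL²) = 8.511×10^-22 J.
|ΔE| = |4² − 6²|·E_1 = 20·8.511×10^-22 J = 1.702×10^-20 J = 0.106 eV.

|ΔE| = 0.106 eV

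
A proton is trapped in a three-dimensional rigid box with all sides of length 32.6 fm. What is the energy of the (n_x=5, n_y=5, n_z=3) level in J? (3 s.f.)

E = 1.82×10^-12 J

For a 3D rectangular well E = (h²/8m_p)·Σ n_i²/L_i² = (6.626×10^-34)²/(8·1.673×10^-27) · [5²/(32.6 fm)² + 5²/(32.6 fm)² + 3²/(32.6 fm)²].
Evaluating gives E = 1.82×10^-12 J.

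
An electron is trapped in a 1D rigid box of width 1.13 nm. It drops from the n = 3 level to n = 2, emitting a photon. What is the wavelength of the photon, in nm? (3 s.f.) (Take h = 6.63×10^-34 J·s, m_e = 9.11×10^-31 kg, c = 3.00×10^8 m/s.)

E_1 = h²/(8m_eL²) = 4.723×10^-20 J, so ΔE = (3² − 2²)E_1 = 2.361×10^-19 J.
λ = hc/ΔE = (6.63×10^-34·3.00×10^8)/2.361×10^-19 = 8.42×10^-7 m = 842 nm.

λ = 842 nm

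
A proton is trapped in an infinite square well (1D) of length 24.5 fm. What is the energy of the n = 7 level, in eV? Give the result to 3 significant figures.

E_7 = 1.67×10^7 eV

For an infinite well E_n = n²h²/(8m_pL²), so E_1 = h²/(8m_pL²) = (6.626×10^-34)²/(8·1.673×10^-27·(2.45×10^-14 m)²) = 5.465×10^-14 J.
Then E_7 = 7²·E_1 = 49·5.465×10^-14 J = 2.678×10^-12 J.
Converting, E_7 = 2.678×10^-12 J / (1.602×10^-19 J/eV) = 1.67×10^7 eV.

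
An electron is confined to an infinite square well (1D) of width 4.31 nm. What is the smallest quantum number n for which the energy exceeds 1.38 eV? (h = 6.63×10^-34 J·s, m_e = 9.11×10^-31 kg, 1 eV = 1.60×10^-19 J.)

n = 9

E_1 = h²/(8m_eL²) = 3.247×10^-21 J = 0.02029 eV.
Need n² > 1.38/0.02029 = 68.01, i.e. n > 8.247.
The smallest integer satisfying this is n = 9.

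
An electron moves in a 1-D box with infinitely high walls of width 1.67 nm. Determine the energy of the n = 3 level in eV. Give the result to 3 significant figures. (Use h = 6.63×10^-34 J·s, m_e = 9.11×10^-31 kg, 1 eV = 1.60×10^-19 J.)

For an infinite well E_n = n²h²/(8m_eL²), so E_1 = h²/(8m_eL²) = (6.63×10^-34)²/(8·9.11×10^-31·(1.67×10^-9 m)²) = 2.163×10^-20 J.
Then E_3 = 3²·E_1 = 9·2.163×10^-20 J = 1.947×10^-19 J.
Converting, E_3 = 1.947×10^-19 J / (1.60×10^-19 J/eV) = 1.22 eV.

E_3 = 1.22 eV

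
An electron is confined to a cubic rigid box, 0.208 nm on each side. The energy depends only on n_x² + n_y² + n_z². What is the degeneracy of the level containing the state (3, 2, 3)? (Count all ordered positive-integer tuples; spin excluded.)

degeneracy = 3

The level has n_x² + n_y² + n_z² = 22. The ordered positive-integer solutions are (2, 3, 3), (3, 2, 3), (3, 3, 2).
That gives 3 states.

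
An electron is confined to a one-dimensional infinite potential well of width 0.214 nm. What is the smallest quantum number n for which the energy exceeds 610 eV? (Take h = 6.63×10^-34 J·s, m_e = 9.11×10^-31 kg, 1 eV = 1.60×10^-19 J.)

E_1 = h²/(8m_eL²) = 1.317×10^-18 J = 8.231 eV.
Need n² > 610/8.231 = 74.11, i.e. n > 8.609.
The smallest integer satisfying this is n = 9.

n = 9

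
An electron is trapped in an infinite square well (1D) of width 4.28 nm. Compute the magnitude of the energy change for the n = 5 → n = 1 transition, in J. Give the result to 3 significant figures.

E_1 = h²/(8m_eL²) = 3.289×10^-21 J.
|ΔE| = |5² − 1²|·E_1 = 24·3.289×10^-21 J = 7.89×10^-20 J.

|ΔE| = 7.89×10^-20 J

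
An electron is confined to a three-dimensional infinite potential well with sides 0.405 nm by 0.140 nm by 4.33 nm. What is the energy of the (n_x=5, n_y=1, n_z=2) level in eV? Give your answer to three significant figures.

For a 3D rectangular well E = (h²/8m_e)·Σ n_i²/L_i² = (6.626×10^-34)²/(8·9.109×10^-31) · [5²/(0.405 nm)² + 1²/(0.140 nm)² + 2²/(4.33 nm)²].
Evaluating gives E = 1.227×10^-17 J = 76.6 eV.

E = 76.6 eV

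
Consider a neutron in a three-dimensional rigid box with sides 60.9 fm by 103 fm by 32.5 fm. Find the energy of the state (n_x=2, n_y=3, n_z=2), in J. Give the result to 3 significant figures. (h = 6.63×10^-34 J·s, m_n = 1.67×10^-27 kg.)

E = 1.88×10^-13 J

For a 3D rectangular well E = (h²/8m_n)·Σ n_i²/L_i² = (6.63×10^-34)²/(8·1.67×10^-27) · [2²/(60.9 fm)² + 3²/(103 fm)² + 2²/(32.5 fm)²].
Evaluating gives E = 1.88×10^-13 J.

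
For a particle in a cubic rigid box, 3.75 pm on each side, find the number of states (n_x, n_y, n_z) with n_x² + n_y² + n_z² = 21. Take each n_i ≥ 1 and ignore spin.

The level has n_x² + n_y² + n_z² = 21. The ordered positive-integer solutions are (1, 2, 4), (1, 4, 2), (2, 1, 4), (2, 4, 1), (4, 1, 2), (4, 2, 1).
That gives 6 states.

degeneracy = 6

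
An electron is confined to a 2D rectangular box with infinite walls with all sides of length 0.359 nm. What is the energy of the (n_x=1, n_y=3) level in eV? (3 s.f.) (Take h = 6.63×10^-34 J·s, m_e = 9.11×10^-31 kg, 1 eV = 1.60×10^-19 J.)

E = 29.2 eV

For a 2D rectangular well E = (h²/8m_e)·Σ n_i²/L_i² = (6.63×10^-34)²/(8·9.11×10^-31) · [1²/(0.359 nm)² + 3²/(0.359 nm)²].
Evaluating gives E = 4.680×10^-18 J = 29.2 eV.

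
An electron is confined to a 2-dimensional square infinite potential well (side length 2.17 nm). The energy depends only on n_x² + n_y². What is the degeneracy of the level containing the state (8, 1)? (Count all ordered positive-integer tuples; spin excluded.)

degeneracy = 4

The level has n_x² + n_y² = 65. The ordered positive-integer solutions are (1, 8), (4, 7), (7, 4), (8, 1).
That gives 4 states.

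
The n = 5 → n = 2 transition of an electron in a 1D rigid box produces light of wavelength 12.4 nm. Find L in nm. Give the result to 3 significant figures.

L = 0.281 nm

The photon carries ΔE = hc/λ = 6.626×10^-34·2.998×10^8/1.24×10^-8 m = 1.602×10^-17 J.
Since ΔE = (5² − 2²)E_1, E_1 = 7.629×10^-19 J, and L = h/√(8m_eE_1) = 2.81×10^-10 m = 0.281 nm.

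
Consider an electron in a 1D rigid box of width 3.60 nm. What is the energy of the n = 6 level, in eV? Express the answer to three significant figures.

For an infinite well E_n = n²h²/(8m_eL²), so E_1 = h²/(8m_eL²) = (6.626×10^-34)²/(8·9.109×10^-31·(3.60×10^-9 m)²) = 4.649×10^-21 J.
Then E_6 = 6²·E_1 = 36·4.649×10^-21 J = 1.674×10^-19 J.
Converting, E_6 = 1.674×10^-19 J / (1.602×10^-19 J/eV) = 1.04 eV.

E_6 = 1.04 eV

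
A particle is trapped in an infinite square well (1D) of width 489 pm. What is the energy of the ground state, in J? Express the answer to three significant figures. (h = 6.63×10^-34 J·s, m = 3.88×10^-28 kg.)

For an infinite well E_n = n²h²/(8mL²), so E_1 = h²/(8mL²) = (6.63×10^-34)²/(8·3.88×10^-28·(4.89×10^-10 m)²) = 5.922×10^-22 J.

E_1 = 5.92×10^-22 J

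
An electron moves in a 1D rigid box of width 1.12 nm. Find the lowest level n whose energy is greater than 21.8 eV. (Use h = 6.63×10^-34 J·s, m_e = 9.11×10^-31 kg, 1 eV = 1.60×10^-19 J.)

E_1 = h²/(8m_eL²) = 4.808×10^-20 J = 0.3005 eV.
Need n² > 21.8/0.3005 = 72.55, i.e. n > 8.518.
The smallest integer satisfying this is n = 9.

n = 9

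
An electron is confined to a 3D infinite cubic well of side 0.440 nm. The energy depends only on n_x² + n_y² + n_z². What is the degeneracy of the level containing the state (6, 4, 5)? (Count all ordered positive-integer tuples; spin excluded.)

The level has n_x² + n_y² + n_z² = 77. The ordered positive-integer solutions are (2, 3, 8), (2, 8, 3), (3, 2, 8), (3, 8, 2), (4, 5, 6), (4, 6, 5), (5, 4, 6), (5, 6, 4), (6, 4, 5), (6, 5, 4), (8, 2, 3), (8, 3, 2).
That gives 12 states.

degeneracy = 12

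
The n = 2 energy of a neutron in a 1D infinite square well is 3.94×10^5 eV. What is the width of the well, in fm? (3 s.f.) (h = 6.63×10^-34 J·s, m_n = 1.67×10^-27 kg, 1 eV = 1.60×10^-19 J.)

L = 45.7 fm

From E_n = n²h²/(8m_nL²), L = n·h/√(8m_nE_n).
E_2 = 3.94×10^5 eV = 6.304×10^-14 J, so L = 2·6.63×10^-34/√(8·1.67×10^-27·6.304×10^-14) = 4.57×10^-14 m = 45.7 fm.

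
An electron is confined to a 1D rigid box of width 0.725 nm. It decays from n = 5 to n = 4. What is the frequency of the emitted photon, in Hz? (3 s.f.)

f = 1.56×10^15 Hz

E_1 = h²/(8m_eL²) = 1.146×10^-19 J and ΔE = (5² − 4²)E_1 = 1.031×10^-18 J.
f = ΔE/h = 1.031×10^-18/6.626×10^-34 = 1.56×10^15 Hz.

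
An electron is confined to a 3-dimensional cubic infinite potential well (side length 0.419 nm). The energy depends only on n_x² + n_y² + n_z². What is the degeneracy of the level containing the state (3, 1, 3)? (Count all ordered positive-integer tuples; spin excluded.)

degeneracy = 3

The level has n_x² + n_y² + n_z² = 19. The ordered positive-integer solutions are (1, 3, 3), (3, 1, 3), (3, 3, 1).
That gives 3 states.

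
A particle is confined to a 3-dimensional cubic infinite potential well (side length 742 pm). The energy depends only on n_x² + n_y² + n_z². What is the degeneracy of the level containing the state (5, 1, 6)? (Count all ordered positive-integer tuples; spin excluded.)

degeneracy = 12

The level has n_x² + n_y² + n_z² = 62. The ordered positive-integer solutions are (1, 5, 6), (1, 6, 5), (2, 3, 7), (2, 7, 3), (3, 2, 7), (3, 7, 2), (5, 1, 6), (5, 6, 1), (6, 1, 5), (6, 5, 1), (7, 2, 3), (7, 3, 2).
That gives 12 states.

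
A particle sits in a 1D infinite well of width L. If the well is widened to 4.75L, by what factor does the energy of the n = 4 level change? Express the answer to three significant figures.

E_n ∝ 1/L², so the energy scales by 1/4.75² = 0.0443.

0.0443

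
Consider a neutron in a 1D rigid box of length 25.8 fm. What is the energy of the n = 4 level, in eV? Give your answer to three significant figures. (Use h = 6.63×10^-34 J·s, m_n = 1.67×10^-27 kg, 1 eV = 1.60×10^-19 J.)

E_4 = 4.94×10^6 eV

For an infinite well E_n = n²h²/(8m_nL²), so E_1 = h²/(8m_nL²) = (6.63×10^-34)²/(8·1.67×10^-27·(2.58×10^-14 m)²) = 4.943×10^-14 J.
Then E_4 = 4²·E_1 = 16·4.943×10^-14 J = 7.909×10^-13 J.
Converting, E_4 = 7.909×10^-13 J / (1.60×10^-19 J/eV) = 4.94×10^6 eV.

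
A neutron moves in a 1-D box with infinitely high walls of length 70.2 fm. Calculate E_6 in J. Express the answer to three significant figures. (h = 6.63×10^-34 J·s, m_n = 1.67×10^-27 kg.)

For an infinite well E_n = n²h²/(8m_nL²), so E_1 = h²/(8m_nL²) = (6.63×10^-34)²/(8·1.67×10^-27·(7.02×10^-14 m)²) = 6.676×10^-15 J.
Then E_6 = 6²·E_1 = 36·6.676×10^-15 J = 2.40×10^-13 J.

E_6 = 2.40×10^-13 J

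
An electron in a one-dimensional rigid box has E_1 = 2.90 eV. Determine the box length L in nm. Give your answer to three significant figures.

From E_n = n²h²/(8m_eL²), L = n·h/√(8m_eE_n).
E_1 = 2.90 eV = 4.646×10^-19 J, so L = 1·6.626×10^-34/√(8·9.109×10^-31·4.646×10^-19) = 3.60×10^-10 m = 0.360 nm.

L = 0.360 nm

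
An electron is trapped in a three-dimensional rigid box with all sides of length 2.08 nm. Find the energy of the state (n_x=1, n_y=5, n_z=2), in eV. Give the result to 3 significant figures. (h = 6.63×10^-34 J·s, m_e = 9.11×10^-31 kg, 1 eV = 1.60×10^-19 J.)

For a 3D rectangular well E = (h²/8m_e)·Σ n_i²/L_i² = (6.63×10^-34)²/(8·9.11×10^-31) · [1²/(2.08 nm)² + 5²/(2.08 nm)² + 2²/(2.08 nm)²].
Evaluating gives E = 4.182×10^-19 J = 2.61 eV.

E = 2.61 eV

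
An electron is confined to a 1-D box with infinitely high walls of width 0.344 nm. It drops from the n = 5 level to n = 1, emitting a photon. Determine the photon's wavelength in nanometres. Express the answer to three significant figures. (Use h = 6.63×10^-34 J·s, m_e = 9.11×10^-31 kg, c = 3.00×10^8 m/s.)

λ = 16.3 nm

E_1 = h²/(8m_eL²) = 5.097×10^-19 J, so ΔE = (5² − 1²)E_1 = 1.223×10^-17 J.
λ = hc/ΔE = (6.63×10^-34·3.00×10^8)/1.223×10^-17 = 1.63×10^-8 m = 16.3 nm.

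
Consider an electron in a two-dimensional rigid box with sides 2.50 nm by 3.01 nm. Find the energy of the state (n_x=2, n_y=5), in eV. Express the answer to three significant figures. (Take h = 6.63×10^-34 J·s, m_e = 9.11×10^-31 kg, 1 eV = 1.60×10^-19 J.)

E = 1.28 eV

For a 2D rectangular well E = (h²/8m_e)·Σ n_i²/L_i² = (6.63×10^-34)²/(8·9.11×10^-31) · [2²/(2.50 nm)² + 5²/(3.01 nm)²].
Evaluating gives E = 2.050×10^-19 J = 1.28 eV.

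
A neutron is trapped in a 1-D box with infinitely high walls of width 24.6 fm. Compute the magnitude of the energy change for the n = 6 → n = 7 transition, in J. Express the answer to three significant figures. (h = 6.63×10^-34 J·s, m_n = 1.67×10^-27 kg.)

E_1 = h²/(8m_nL²) = 5.437×10^-14 J.
|ΔE| = |6² − 7²|·E_1 = 13·5.437×10^-14 J = 7.07×10^-13 J.

|ΔE| = 7.07×10^-13 J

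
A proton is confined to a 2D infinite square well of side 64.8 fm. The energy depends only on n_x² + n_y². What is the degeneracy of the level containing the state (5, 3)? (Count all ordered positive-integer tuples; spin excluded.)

degeneracy = 2

The level has n_x² + n_y² = 34. The ordered positive-integer solutions are (3, 5), (5, 3).
That gives 2 states.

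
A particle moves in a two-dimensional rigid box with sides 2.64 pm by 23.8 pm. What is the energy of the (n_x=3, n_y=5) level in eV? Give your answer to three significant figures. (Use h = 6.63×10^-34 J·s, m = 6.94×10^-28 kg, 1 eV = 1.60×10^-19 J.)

E = 661 eV

For a 2D rectangular well E = (h²/8m)·Σ n_i²/L_i² = (6.63×10^-34)²/(8·6.94×10^-28) · [3²/(2.64 pm)² + 5²/(23.8 pm)²].
Evaluating gives E = 1.057×10^-16 J = 661 eV.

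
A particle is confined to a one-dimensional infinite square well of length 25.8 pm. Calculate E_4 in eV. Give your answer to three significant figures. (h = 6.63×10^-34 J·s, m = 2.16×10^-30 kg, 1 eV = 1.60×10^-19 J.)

For an infinite well E_n = n²h²/(8mL²), so E_1 = h²/(8mL²) = (6.63×10^-34)²/(8·2.16×10^-30·(2.58×10^-11 m)²) = 3.822×10^-17 J.
Then E_4 = 4²·E_1 = 16·3.822×10^-17 J = 6.115×10^-16 J.
Converting, E_4 = 6.115×10^-16 J / (1.60×10^-19 J/eV) = 3.82×10^3 eV.

E_4 = 3.82×10^3 eV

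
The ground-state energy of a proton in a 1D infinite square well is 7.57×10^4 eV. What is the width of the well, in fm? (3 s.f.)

From E_n = n²h²/(8m_pL²), L = n·h/√(8m_pE_n).
E_1 = 7.57×10^4 eV = 1.213×10^-14 J, so L = 1·6.626×10^-34/√(8·1.673×10^-27·1.213×10^-14) = 5.20×10^-14 m = 52.0 fm.

L = 52.0 fm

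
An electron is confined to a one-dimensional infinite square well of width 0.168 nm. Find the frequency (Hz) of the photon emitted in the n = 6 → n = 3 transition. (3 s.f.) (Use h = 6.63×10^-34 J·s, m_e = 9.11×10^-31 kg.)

E_1 = h²/(8m_eL²) = 2.137×10^-18 J and ΔE = (6² − 3²)E_1 = 5.770×10^-17 J.
f = ΔE/h = 5.770×10^-17/6.63×10^-34 = 8.70×10^16 Hz.

f = 8.70×10^16 Hz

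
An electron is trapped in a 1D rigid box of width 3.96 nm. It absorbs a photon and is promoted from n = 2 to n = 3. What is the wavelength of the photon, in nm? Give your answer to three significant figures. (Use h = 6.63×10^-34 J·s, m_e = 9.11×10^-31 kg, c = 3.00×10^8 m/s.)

λ = 1.03×10^4 nm

E_1 = h²/(8m_eL²) = 3.846×10^-21 J, so ΔE = (3² − 2²)E_1 = 1.923×10^-20 J.
λ = hc/ΔE = (6.63×10^-34·3.00×10^8)/1.923×10^-20 = 1.03×10^-5 m = 1.03×10^4 nm.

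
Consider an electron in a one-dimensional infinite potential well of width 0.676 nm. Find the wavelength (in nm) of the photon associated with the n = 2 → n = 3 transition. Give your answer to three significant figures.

λ = 301 nm

E_1 = h²/(8m_eL²) = 1.318×10^-19 J, so ΔE = (3² − 2²)E_1 = 6.590×10^-19 J.
λ = hc/ΔE = (6.626×10^-34·2.998×10^8)/6.590×10^-19 = 3.01×10^-7 m = 301 nm.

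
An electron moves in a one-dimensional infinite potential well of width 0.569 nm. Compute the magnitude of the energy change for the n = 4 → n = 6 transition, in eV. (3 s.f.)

|ΔE| = 23.2 eV

E_1 = h²/(8m_eL²) = 1.861×10^-19 J.
|ΔE| = |4² − 6²|·E_1 = 20·1.861×10^-19 J = 3.722×10^-18 J = 23.2 eV.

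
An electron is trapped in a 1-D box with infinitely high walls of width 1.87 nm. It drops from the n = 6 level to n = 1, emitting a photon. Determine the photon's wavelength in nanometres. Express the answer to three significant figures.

λ = 329 nm

E_1 = h²/(8m_eL²) = 1.723×10^-20 J, so ΔE = (6² − 1²)E_1 = 6.030×10^-19 J.
λ = hc/ΔE = (6.626×10^-34·2.998×10^8)/6.030×10^-19 = 3.29×10^-7 m = 329 nm.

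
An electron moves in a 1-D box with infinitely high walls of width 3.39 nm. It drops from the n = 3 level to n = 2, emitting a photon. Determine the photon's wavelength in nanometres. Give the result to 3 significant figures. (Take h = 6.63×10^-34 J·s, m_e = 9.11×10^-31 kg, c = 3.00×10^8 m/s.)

λ = 7.58×10^3 nm

E_1 = h²/(8m_eL²) = 5.248×10^-21 J, so ΔE = (3² − 2²)E_1 = 2.624×10^-20 J.
λ = hc/ΔE = (6.63×10^-34·3.00×10^8)/2.624×10^-20 = 7.58×10^-6 m = 7.58×10^3 nm.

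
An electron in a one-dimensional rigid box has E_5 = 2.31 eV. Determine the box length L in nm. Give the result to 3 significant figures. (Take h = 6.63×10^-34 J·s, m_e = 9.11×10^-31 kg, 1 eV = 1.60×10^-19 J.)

L = 2.02 nm

From E_n = n²h²/(8m_eL²), L = n·h/√(8m_eE_n).
E_5 = 2.31 eV = 3.696×10^-19 J, so L = 5·6.63×10^-34/√(8·9.11×10^-31·3.696×10^-19) = 2.02×10^-9 m = 2.02 nm.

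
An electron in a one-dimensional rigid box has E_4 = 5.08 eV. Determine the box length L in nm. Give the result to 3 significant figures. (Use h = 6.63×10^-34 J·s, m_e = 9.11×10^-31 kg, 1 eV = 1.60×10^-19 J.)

From E_n = n²h²/(8m_eL²), L = n·h/√(8m_eE_n).
E_4 = 5.08 eV = 8.128×10^-19 J, so L = 4·6.63×10^-34/√(8·9.11×10^-31·8.128×10^-19) = 1.09×10^-9 m = 1.09 nm.

L = 1.09 nm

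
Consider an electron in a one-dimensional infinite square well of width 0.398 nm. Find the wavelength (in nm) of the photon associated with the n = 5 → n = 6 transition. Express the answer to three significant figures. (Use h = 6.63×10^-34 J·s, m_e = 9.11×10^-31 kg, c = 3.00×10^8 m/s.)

E_1 = h²/(8m_eL²) = 3.808×10^-19 J, so ΔE = (6² − 5²)E_1 = 4.189×10^-18 J.
λ = hc/ΔE = (6.63×10^-34·3.00×10^8)/4.189×10^-18 = 4.75×10^-8 m = 47.5 nm.

λ = 47.5 nm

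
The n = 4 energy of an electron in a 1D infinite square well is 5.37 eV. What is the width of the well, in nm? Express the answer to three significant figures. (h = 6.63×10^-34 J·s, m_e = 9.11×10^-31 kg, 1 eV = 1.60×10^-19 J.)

L = 1.06 nm

From E_n = n²h²/(8m_eL²), L = n·h/√(8m_eE_n).
E_4 = 5.37 eV = 8.592×10^-19 J, so L = 4·6.63×10^-34/√(8·9.11×10^-31·8.592×10^-19) = 1.06×10^-9 m = 1.06 nm.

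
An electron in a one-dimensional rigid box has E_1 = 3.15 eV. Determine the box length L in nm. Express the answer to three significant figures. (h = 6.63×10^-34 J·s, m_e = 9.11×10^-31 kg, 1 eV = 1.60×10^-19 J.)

L = 0.346 nm

From E_n = n²h²/(8m_eL²), L = n·h/√(8m_eE_n).
E_1 = 3.15 eV = 5.040×10^-19 J, so L = 1·6.63×10^-34/√(8·9.11×10^-31·5.040×10^-19) = 3.46×10^-10 m = 0.346 nm.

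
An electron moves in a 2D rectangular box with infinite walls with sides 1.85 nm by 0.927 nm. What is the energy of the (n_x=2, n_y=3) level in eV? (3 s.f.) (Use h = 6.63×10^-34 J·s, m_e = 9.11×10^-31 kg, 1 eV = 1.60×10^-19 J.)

E = 4.39 eV

For a 2D rectangular well E = (h²/8m_e)·Σ n_i²/L_i² = (6.63×10^-34)²/(8·9.11×10^-31) · [2²/(1.85 nm)² + 3²/(0.927 nm)²].
Evaluating gives E = 7.022×10^-19 J = 4.39 eV.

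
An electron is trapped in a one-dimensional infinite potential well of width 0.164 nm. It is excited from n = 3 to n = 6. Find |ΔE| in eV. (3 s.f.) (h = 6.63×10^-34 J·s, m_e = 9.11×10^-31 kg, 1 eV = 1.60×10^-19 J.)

|ΔE| = 378 eV

E_1 = h²/(8m_eL²) = 2.242×10^-18 J.
|ΔE| = |3² − 6²|·E_1 = 27·2.242×10^-18 J = 6.053×10^-17 J = 378 eV.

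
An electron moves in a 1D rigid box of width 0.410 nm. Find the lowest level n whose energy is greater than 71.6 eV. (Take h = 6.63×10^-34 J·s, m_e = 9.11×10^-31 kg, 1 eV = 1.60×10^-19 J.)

E_1 = h²/(8m_eL²) = 3.588×10^-19 J = 2.243 eV.
Need n² > 71.6/2.243 = 31.92, i.e. n > 5.650.
The smallest integer satisfying this is n = 6.

n = 6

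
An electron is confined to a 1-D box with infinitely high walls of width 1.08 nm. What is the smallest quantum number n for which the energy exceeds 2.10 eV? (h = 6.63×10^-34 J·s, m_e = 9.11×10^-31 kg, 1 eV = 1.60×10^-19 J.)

E_1 = h²/(8m_eL²) = 5.171×10^-20 J = 0.3232 eV.
Need n² > 2.10/0.3232 = 6.498, i.e. n > 2.549.
The smallest integer satisfying this is n = 3.

n = 3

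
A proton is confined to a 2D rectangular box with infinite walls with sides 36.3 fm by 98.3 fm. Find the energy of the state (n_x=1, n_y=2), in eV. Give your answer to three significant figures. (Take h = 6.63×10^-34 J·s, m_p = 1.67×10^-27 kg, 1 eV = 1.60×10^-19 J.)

E = 2.41×10^5 eV

For a 2D rectangular well E = (h²/8m_p)·Σ n_i²/L_i² = (6.63×10^-34)²/(8·1.67×10^-27) · [1²/(36.3 fm)² + 2²/(98.3 fm)²].
Evaluating gives E = 3.859×10^-14 J = 2.41×10^5 eV.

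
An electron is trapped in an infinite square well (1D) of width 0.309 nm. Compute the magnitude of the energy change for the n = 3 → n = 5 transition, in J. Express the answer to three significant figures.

|ΔE| = 1.01×10^-17 J

E_1 = h²/(8m_eL²) = 6.310×10^-19 J.
|ΔE| = |3² − 5²|·E_1 = 16·6.310×10^-19 J = 1.01×10^-17 J.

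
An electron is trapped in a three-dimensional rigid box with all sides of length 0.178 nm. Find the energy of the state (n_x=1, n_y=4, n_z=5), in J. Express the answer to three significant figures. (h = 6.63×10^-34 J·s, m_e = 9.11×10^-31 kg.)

E = 8.00×10^-17 J

For a 3D rectangular well E = (h²/8m_e)·Σ n_i²/L_i² = (6.63×10^-34)²/(8·9.11×10^-31) · [1²/(0.178 nm)² + 4²/(0.178 nm)² + 5²/(0.178 nm)²].
Evaluating gives E = 8.00×10^-17 J.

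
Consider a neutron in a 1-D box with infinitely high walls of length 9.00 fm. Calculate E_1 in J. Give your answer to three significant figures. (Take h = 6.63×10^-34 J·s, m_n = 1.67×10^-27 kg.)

E_1 = 4.06×10^-13 J

For an infinite well E_n = n²h²/(8m_nL²), so E_1 = h²/(8m_nL²) = (6.63×10^-34)²/(8·1.67×10^-27·(9.00×10^-15 m)²) = 4.062×10^-13 J.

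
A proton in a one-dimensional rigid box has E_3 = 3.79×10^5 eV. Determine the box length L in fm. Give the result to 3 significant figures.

L = 69.7 fm

From E_n = n²h²/(8m_pL²), L = n·h/√(8m_pE_n).
E_3 = 3.79×10^5 eV = 6.072×10^-14 J, so L = 3·6.626×10^-34/√(8·1.673×10^-27·6.072×10^-14) = 6.97×10^-14 m = 69.7 fm.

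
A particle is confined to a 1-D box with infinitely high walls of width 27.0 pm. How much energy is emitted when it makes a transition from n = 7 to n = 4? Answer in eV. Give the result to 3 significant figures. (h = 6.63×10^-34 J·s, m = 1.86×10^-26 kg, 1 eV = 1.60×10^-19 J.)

E_1 = h²/(8mL²) = 4.052×10^-21 J.
|ΔE| = |7² − 4²|·E_1 = 33·4.052×10^-21 J = 1.337×10^-19 J = 0.836 eV.

|ΔE| = 0.836 eV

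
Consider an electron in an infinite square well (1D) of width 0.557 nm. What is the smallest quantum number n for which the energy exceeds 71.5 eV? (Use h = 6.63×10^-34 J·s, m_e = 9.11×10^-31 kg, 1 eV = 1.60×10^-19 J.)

E_1 = h²/(8m_eL²) = 1.944×10^-19 J = 1.215 eV.
Need n² > 71.5/1.215 = 58.85, i.e. n > 7.671.
The smallest integer satisfying this is n = 8.

n = 8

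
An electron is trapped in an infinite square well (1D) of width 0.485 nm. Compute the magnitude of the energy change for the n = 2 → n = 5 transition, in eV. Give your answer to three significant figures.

E_1 = h²/(8m_eL²) = 2.561×10^-19 J.
|ΔE| = |2² − 5²|·E_1 = 21·2.561×10^-19 J = 5.378×10^-18 J = 33.6 eV.

|ΔE| = 33.6 eV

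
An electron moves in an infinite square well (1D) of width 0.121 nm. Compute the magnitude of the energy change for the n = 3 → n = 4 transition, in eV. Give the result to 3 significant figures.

|ΔE| = 180 eV

E_1 = h²/(8m_eL²) = 4.115×10^-18 J.
|ΔE| = |3² − 4²|·E_1 = 7·4.115×10^-18 J = 2.881×10^-17 J = 180 eV.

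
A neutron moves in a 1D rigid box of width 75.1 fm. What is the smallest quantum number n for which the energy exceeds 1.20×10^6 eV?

n = 6

E_1 = h²/(8m_nL²) = 5.809×10^-15 J = 3.626×10^4 eV.
Need n² > 1.20×10^6/3.626×10^4 = 33.09, i.e. n > 5.752.
The smallest integer satisfying this is n = 6.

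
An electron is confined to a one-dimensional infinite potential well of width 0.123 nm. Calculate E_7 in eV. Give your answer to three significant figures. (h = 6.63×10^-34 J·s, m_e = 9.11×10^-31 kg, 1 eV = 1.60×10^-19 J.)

E_7 = 1.22×10^3 eV

For an infinite well E_n = n²h²/(8m_eL²), so E_1 = h²/(8m_eL²) = (6.63×10^-34)²/(8·9.11×10^-31·(1.23×10^-10 m)²) = 3.987×10^-18 J.
Then E_7 = 7²·E_1 = 49·3.987×10^-18 J = 1.954×10^-16 J.
Converting, E_7 = 1.954×10^-16 J / (1.60×10^-19 J/eV) = 1.22×10^3 eV.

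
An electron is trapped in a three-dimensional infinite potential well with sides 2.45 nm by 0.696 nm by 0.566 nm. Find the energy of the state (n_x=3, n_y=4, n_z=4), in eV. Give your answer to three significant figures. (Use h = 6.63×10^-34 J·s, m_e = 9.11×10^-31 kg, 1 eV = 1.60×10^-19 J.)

For a 3D rectangular well E = (h²/8m_e)·Σ n_i²/L_i² = (6.63×10^-34)²/(8·9.11×10^-31) · [3²/(2.45 nm)² + 4²/(0.696 nm)² + 4²/(0.566 nm)²].
Evaluating gives E = 5.095×10^-18 J = 31.8 eV.

E = 31.8 eV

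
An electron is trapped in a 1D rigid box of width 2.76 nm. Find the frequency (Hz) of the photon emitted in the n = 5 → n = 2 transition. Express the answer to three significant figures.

f = 2.51×10^14 Hz

E_1 = h²/(8m_eL²) = 7.909×10^-21 J and ΔE = (5² − 2²)E_1 = 1.661×10^-19 J.
f = ΔE/h = 1.661×10^-19/6.626×10^-34 = 2.51×10^14 Hz.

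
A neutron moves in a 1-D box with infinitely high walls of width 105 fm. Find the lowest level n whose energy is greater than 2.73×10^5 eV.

n = 4

E_1 = h²/(8m_nL²) = 2.972×10^-15 J = 1.855×10^4 eV.
Need n² > 2.73×10^5/1.855×10^4 = 14.72, i.e. n > 3.837.
The smallest integer satisfying this is n = 4.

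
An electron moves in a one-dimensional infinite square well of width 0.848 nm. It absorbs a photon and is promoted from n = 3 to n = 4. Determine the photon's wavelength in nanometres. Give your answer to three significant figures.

E_1 = h²/(8m_eL²) = 8.378×10^-20 J, so ΔE = (4² − 3²)E_1 = 5.865×10^-19 J.
λ = hc/ΔE = (6.626×10^-34·2.998×10^8)/5.865×10^-19 = 3.39×10^-7 m = 339 nm.

λ = 339 nm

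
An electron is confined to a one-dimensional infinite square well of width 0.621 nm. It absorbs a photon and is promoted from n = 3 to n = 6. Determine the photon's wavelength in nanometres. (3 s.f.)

λ = 47.1 nm

E_1 = h²/(8m_eL²) = 1.562×10^-19 J, so ΔE = (6² − 3²)E_1 = 4.217×10^-18 J.
λ = hc/ΔE = (6.626×10^-34·2.998×10^8)/4.217×10^-18 = 4.71×10^-8 m = 47.1 nm.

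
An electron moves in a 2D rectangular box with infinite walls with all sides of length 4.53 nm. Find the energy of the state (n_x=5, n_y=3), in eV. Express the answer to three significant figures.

E = 0.623 eV

For a 2D rectangular well E = (h²/8m_e)·Σ n_i²/L_i² = (6.626×10^-34)²/(8·9.109×10^-31) · [5²/(4.53 nm)² + 3²/(4.53 nm)²].
Evaluating gives E = 9.982×10^-20 J = 0.623 eV.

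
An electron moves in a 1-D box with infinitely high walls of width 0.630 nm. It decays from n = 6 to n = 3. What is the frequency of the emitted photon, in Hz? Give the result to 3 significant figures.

E_1 = h²/(8m_eL²) = 1.518×10^-19 J and ΔE = (6² − 3²)E_1 = 4.099×10^-18 J.
f = ΔE/h = 4.099×10^-18/6.626×10^-34 = 6.19×10^15 Hz.

f = 6.19×10^15 Hz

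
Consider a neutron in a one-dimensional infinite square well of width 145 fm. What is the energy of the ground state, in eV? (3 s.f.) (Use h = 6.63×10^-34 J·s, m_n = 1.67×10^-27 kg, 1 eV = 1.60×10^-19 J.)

For an infinite well E_n = n²h²/(8m_nL²), so E_1 = h²/(8m_nL²) = (6.63×10^-34)²/(8·1.67×10^-27·(1.45×10^-13 m)²) = 1.565×10^-15 J.
Converting, E_1 = 1.565×10^-15 J / (1.60×10^-19 J/eV) = 9.78×10^3 eV.

E_1 = 9.78×10^3 eV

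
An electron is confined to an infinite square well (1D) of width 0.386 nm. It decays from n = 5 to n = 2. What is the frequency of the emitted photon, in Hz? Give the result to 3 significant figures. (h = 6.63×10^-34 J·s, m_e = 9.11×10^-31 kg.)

f = 1.28×10^16 Hz

E_1 = h²/(8m_eL²) = 4.048×10^-19 J and ΔE = (5² − 2²)E_1 = 8.501×10^-18 J.
f = ΔE/h = 8.501×10^-18/6.63×10^-34 = 1.28×10^16 Hz.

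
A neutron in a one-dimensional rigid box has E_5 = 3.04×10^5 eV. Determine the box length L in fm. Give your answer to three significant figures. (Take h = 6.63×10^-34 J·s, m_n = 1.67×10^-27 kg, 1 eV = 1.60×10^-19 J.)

From E_n = n²h²/(8m_nL²), L = n·h/√(8m_nE_n).
E_5 = 3.04×10^5 eV = 4.864×10^-14 J, so L = 5·6.63×10^-34/√(8·1.67×10^-27·4.864×10^-14) = 1.30×10^-13 m = 130 fm.

L = 130 fm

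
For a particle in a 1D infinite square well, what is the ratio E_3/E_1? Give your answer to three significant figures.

9.00

E_n ∝ n², so E_3/E_1 = 3²/1² = 9/1 = 9.00.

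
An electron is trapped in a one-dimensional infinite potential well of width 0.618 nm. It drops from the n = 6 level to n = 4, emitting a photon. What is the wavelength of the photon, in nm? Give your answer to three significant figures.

E_1 = h²/(8m_eL²) = 1.577×10^-19 J, so ΔE = (6² − 4²)E_1 = 3.154×10^-18 J.
λ = hc/ΔE = (6.626×10^-34·2.998×10^8)/3.154×10^-18 = 6.30×10^-8 m = 63.0 nm.

λ = 63.0 nm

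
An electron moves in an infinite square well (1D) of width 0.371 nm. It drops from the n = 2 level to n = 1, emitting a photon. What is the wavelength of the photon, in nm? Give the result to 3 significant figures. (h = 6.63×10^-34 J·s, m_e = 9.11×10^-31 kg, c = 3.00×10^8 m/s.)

λ = 151 nm

E_1 = h²/(8m_eL²) = 4.382×10^-19 J, so ΔE = (2² − 1²)E_1 = 1.315×10^-18 J.
λ = hc/ΔE = (6.63×10^-34·3.00×10^8)/1.315×10^-18 = 1.51×10^-7 m = 151 nm.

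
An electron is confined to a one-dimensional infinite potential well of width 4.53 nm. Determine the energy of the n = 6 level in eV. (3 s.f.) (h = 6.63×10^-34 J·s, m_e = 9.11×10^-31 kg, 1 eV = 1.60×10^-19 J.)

For an infinite well E_n = n²h²/(8m_eL²), so E_1 = h²/(8m_eL²) = (6.63×10^-34)²/(8·9.11×10^-31·(4.53×10^-9 m)²) = 2.939×10^-21 J.
Then E_6 = 6²·E_1 = 36·2.939×10^-21 J = 1.058×10^-19 J.
Converting, E_6 = 1.058×10^-19 J / (1.60×10^-19 J/eV) = 0.661 eV.

E_6 = 0.661 eV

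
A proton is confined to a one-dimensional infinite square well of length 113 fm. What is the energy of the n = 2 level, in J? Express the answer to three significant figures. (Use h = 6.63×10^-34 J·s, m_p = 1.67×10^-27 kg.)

For an infinite well E_n = n²h²/(8m_pL²), so E_1 = h²/(8m_pL²) = (6.63×10^-34)²/(8·1.67×10^-27·(1.13×10^-13 m)²) = 2.577×10^-15 J.
Then E_2 = 2²·E_1 = 4·2.577×10^-15 J = 1.03×10^-14 J.

E_2 = 1.03×10^-14 J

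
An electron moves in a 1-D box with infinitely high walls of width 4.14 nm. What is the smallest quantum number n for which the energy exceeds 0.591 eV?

n = 6

E_1 = h²/(8m_eL²) = 3.515×10^-21 J = 0.02194 eV.
Need n² > 0.591/0.02194 = 26.94, i.e. n > 5.190.
The smallest integer satisfying this is n = 6.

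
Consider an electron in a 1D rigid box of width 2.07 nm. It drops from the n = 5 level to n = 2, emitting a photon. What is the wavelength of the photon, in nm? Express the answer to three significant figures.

E_1 = h²/(8m_eL²) = 1.406×10^-20 J, so ΔE = (5² − 2²)E_1 = 2.953×10^-19 J.
λ = hc/ΔE = (6.626×10^-34·2.998×10^8)/2.953×10^-19 = 6.73×10^-7 m = 673 nm.

λ = 673 nm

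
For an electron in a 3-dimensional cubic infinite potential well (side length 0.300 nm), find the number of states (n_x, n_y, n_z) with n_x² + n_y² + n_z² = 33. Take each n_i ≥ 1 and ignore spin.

The level has n_x² + n_y² + n_z² = 33. The ordered positive-integer solutions are (1, 4, 4), (2, 2, 5), (2, 5, 2), (4, 1, 4), (4, 4, 1), (5, 2, 2).
That gives 6 states.

degeneracy = 6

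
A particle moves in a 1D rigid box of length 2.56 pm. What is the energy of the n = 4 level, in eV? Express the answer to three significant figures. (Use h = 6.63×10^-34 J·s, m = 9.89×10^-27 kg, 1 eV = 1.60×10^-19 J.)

For an infinite well E_n = n²h²/(8mL²), so E_1 = h²/(8mL²) = (6.63×10^-34)²/(8·9.89×10^-27·(2.56×10^-12 m)²) = 8.477×10^-19 J.
Then E_4 = 4²·E_1 = 16·8.477×10^-19 J = 1.356×10^-17 J.
Converting, E_4 = 1.356×10^-17 J / (1.60×10^-19 J/eV) = 84.8 eV.

E_4 = 84.8 eV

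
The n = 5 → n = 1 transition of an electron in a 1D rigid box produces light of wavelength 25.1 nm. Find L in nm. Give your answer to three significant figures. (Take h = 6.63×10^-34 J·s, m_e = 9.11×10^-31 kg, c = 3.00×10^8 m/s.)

The photon carries ΔE = hc/λ = 6.63×10^-34·3.00×10^8/2.51×10^-8 m = 7.924×10^-18 J.
Since ΔE = (5² − 1²)E_1, E_1 = 3.302×10^-19 J, and L = h/√(8m_eE_1) = 4.27×10^-10 m = 0.427 nm.

L = 0.427 nm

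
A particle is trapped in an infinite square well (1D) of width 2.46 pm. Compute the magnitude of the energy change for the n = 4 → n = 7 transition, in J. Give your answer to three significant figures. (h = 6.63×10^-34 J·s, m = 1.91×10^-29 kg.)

E_1 = h²/(8mL²) = 4.754×10^-16 J.
|ΔE| = |4² − 7²|·E_1 = 33·4.754×10^-16 J = 1.57×10^-14 J.

|ΔE| = 1.57×10^-14 J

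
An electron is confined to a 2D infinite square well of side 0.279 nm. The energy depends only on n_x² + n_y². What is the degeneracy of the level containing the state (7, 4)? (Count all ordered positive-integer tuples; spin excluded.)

degeneracy = 4

The level has n_x² + n_y² = 65. The ordered positive-integer solutions are (1, 8), (4, 7), (7, 4), (8, 1).
That gives 4 states.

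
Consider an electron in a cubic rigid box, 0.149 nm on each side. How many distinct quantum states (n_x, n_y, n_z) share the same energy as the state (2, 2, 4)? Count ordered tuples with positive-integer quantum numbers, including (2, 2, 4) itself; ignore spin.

degeneracy = 3

The level has n_x² + n_y² + n_z² = 24. The ordered positive-integer solutions are (2, 2, 4), (2, 4, 2), (4, 2, 2).
That gives 3 states.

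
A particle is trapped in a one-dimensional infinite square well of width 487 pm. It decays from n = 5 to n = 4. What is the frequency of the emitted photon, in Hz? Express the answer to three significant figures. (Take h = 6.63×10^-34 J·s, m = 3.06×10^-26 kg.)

f = 1.03×10^11 Hz

E_1 = h²/(8mL²) = 7.571×10^-24 J and ΔE = (5² − 4²)E_1 = 6.814×10^-23 J.
f = ΔE/h = 6.814×10^-23/6.63×10^-34 = 1.03×10^11 Hz.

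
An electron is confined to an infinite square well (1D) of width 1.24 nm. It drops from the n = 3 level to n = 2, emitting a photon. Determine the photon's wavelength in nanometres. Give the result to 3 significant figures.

E_1 = h²/(8m_eL²) = 3.918×10^-20 J, so ΔE = (3² − 2²)E_1 = 1.959×10^-19 J.
λ = hc/ΔE = (6.626×10^-34·2.998×10^8)/1.959×10^-19 = 1.01×10^-6 m = 1.01×10^3 nm.

λ = 1.01×10^3 nm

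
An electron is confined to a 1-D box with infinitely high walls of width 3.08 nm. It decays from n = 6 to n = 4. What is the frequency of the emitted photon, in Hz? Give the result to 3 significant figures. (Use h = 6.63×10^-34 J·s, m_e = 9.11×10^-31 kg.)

E_1 = h²/(8m_eL²) = 6.358×10^-21 J and ΔE = (6² − 4²)E_1 = 1.272×10^-19 J.
f = ΔE/h = 1.272×10^-19/6.63×10^-34 = 1.92×10^14 Hz.

f = 1.92×10^14 Hz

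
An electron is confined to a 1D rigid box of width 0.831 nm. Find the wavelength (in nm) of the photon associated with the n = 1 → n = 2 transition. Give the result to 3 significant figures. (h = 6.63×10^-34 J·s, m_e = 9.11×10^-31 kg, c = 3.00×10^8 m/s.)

E_1 = h²/(8m_eL²) = 8.734×10^-20 J, so ΔE = (2² − 1²)E_1 = 2.620×10^-19 J.
λ = hc/ΔE = (6.63×10^-34·3.00×10^8)/2.620×10^-19 = 7.59×10^-7 m = 759 nm.

λ = 759 nm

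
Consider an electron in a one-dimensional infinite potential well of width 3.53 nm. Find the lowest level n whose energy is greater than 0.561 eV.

E_1 = h²/(8m_eL²) = 4.835×10^-21 J = 0.03018 eV.
Need n² > 0.561/0.03018 = 18.59, i.e. n > 4.312.
The smallest integer satisfying this is n = 5.

n = 5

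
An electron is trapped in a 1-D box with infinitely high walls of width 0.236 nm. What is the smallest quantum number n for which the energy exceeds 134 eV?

E_1 = h²/(8m_eL²) = 1.082×10^-18 J = 6.754 eV.
Need n² > 134/6.754 = 19.84, i.e. n > 4.454.
The smallest integer satisfying this is n = 5.

n = 5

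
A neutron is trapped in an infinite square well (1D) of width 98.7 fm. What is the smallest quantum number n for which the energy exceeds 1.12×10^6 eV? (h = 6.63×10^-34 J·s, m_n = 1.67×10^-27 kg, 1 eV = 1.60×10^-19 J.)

E_1 = h²/(8m_nL²) = 3.377×10^-15 J = 2.111×10^4 eV.
Need n² > 1.12×10^6/2.111×10^4 = 53.06, i.e. n > 7.284.
The smallest integer satisfying this is n = 8.

n = 8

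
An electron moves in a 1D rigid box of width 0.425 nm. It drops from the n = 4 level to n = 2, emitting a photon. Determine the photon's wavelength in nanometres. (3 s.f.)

λ = 49.6 nm

E_1 = h²/(8m_eL²) = 3.336×10^-19 J, so ΔE = (4² − 2²)E_1 = 4.003×10^-18 J.
λ = hc/ΔE = (6.626×10^-34·2.998×10^8)/4.003×10^-18 = 4.96×10^-8 m = 49.6 nm.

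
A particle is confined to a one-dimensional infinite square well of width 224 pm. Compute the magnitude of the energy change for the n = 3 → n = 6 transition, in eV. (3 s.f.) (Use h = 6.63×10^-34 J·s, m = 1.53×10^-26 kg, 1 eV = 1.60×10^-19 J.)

|ΔE| = 0.0121 eV

E_1 = h²/(8mL²) = 7.157×10^-23 J.
|ΔE| = |3² − 6²|·E_1 = 27·7.157×10^-23 J = 1.932×10^-21 J = 0.0121 eV.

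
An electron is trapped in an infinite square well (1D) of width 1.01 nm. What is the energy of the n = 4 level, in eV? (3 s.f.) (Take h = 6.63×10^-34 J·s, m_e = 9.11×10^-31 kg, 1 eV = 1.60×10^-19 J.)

For an infinite well E_n = n²h²/(8m_eL²), so E_1 = h²/(8m_eL²) = (6.63×10^-34)²/(8·9.11×10^-31·(1.01×10^-9 m)²) = 5.913×10^-20 J.
Then E_4 = 4²·E_1 = 16·5.913×10^-20 J = 9.461×10^-19 J.
Converting, E_4 = 9.461×10^-19 J / (1.60×10^-19 J/eV) = 5.91 eV.

E_4 = 5.91 eV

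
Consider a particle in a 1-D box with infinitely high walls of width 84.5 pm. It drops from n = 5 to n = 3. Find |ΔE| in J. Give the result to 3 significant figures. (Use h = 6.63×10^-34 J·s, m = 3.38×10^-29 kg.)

E_1 = h²/(8mL²) = 2.277×10^-19 J.
|ΔE| = |5² − 3²|·E_1 = 16·2.277×10^-19 J = 3.64×10^-18 J.

|ΔE| = 3.64×10^-18 J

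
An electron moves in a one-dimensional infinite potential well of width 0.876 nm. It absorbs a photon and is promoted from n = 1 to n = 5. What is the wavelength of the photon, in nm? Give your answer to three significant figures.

λ = 105 nm

E_1 = h²/(8m_eL²) = 7.851×10^-20 J, so ΔE = (5² − 1²)E_1 = 1.884×10^-18 J.
λ = hc/ΔE = (6.626×10^-34·2.998×10^8)/1.884×10^-18 = 1.05×10^-7 m = 105 nm.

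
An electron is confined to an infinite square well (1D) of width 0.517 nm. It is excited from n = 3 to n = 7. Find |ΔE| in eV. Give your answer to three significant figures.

E_1 = h²/(8m_eL²) = 2.254×10^-19 J.
|ΔE| = |3² − 7²|·E_1 = 40·2.254×10^-19 J = 9.016×10^-18 J = 56.3 eV.

|ΔE| = 56.3 eV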